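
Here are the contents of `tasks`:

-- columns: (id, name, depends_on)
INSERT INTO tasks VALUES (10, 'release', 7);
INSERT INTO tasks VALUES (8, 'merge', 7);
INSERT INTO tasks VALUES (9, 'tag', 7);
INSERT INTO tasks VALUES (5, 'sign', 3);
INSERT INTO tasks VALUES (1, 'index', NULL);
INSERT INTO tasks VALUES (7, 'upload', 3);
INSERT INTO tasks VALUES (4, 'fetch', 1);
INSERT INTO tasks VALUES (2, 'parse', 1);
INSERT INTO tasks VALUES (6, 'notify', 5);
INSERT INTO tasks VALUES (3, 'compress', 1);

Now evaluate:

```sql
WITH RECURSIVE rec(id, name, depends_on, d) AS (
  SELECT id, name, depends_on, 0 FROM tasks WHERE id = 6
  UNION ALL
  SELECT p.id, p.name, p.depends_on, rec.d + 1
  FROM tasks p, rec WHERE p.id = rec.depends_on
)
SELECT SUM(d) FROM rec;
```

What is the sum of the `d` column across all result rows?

6

Base: id=6 (notify), depends_on=5, d 0.
Iteration 1: join on id=5 -> sign (id 5, depends_on=3, d 1).
Iteration 2: join on id=3 -> compress (id 3, depends_on=1, d 2).
Iteration 3: join on id=1 -> index (id 1, depends_on=NULL, d 3).
Iteration 4: depends_on is NULL; no match; recursion stops.
SUM(d) = 0 + 1 + 2 + 3 = 6.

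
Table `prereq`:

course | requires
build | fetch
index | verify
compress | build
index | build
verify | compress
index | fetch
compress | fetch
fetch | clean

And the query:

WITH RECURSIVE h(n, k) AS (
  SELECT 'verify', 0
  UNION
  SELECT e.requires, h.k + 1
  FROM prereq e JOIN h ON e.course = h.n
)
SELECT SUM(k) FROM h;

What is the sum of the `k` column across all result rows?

15

Base: (verify, k=0).
Iteration 1: edges from {verify} -> (compress, k=1).
Iteration 2: edges from {compress} -> (build, k=2), (fetch, k=2).
Iteration 3: edges from {build,fetch} -> (clean, k=3), (fetch, k=3).
Iteration 4: edges from {clean,fetch} -> (clean, k=4).
Iteration 5: no outgoing edges from {clean}; recursion stops.
SUM(k) = 0 + 1 + 2 + 2 + 3 + 3 + 4 = 15.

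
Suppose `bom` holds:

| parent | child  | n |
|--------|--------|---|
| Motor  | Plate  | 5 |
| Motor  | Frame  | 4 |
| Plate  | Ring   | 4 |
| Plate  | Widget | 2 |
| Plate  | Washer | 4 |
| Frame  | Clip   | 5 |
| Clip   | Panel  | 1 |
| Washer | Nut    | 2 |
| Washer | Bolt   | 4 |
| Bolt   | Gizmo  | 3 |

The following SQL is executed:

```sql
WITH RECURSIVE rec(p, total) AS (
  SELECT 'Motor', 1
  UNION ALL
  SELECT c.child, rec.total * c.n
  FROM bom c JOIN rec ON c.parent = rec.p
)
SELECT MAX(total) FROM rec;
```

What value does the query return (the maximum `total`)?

Base: (Motor, total=1).
Iteration 1: components of {Motor} -> Frame = 1*4 = 4, Plate = 1*5 = 5.
Iteration 2: components of {Frame,Plate} -> Clip = 4*5 = 20, Ring = 5*4 = 20, Washer = 5*4 = 20, Widget = 5*2 = 10.
Iteration 3: components of {Clip,Ring,Washer,Widget} -> Bolt = 20*4 = 80, Nut = 20*2 = 40, Panel = 20*1 = 20.
Iteration 4: components of {Bolt,Nut,Panel} -> Gizmo = 80*3 = 240.
Iteration 5: no further components; recursion stops.
total values: 1, 5, 4, 20, 10, 20, 20, 40, 80, 20, 240; the maximum is 240.

240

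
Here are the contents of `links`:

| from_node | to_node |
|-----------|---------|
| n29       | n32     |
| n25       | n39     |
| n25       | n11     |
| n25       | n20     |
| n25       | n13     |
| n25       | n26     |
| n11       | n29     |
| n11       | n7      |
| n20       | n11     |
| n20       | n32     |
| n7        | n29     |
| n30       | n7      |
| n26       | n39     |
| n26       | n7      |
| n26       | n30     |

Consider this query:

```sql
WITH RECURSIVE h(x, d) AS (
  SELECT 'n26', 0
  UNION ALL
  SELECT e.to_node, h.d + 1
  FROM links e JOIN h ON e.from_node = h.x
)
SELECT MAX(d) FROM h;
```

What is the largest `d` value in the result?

4

Base: (n26, d=0).
Iteration 1: edges from {n26} -> (n30, d=1), (n39, d=1), (n7, d=1).
Iteration 2: edges from {n30,n39,n7} -> (n29, d=2), (n7, d=2).
Iteration 3: edges from {n29,n7} -> (n29, d=3), (n32, d=3).
Iteration 4: edges from {n29,n32} -> (n32, d=4).
Iteration 5: no outgoing edges from {n32}; recursion stops.
d values: 0, 1, 1, 1, 2, 2, 3, 3, 4; the maximum is 4.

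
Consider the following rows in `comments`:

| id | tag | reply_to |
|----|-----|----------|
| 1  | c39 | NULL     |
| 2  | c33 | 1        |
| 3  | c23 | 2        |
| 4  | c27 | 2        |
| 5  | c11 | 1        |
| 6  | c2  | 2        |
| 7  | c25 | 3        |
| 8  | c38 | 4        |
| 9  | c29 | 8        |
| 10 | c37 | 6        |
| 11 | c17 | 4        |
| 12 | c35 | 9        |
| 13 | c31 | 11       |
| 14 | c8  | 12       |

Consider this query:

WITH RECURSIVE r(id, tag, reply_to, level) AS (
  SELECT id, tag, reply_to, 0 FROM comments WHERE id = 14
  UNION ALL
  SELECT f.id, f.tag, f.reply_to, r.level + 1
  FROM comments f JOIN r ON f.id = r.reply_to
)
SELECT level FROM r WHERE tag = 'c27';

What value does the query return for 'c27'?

Base: id=14 (c8), reply_to=12, level 0.
Iteration 1: join on id=12 -> c35 (id 12, reply_to=9, level 1).
Iteration 2: join on id=9 -> c29 (id 9, reply_to=8, level 2).
Iteration 3: join on id=8 -> c38 (id 8, reply_to=4, level 3).
Iteration 4: join on id=4 -> c27 (id 4, reply_to=2, level 4).
Iteration 5: join on id=2 -> c33 (id 2, reply_to=1, level 5).
Iteration 6: join on id=1 -> c39 (id 1, reply_to=NULL, level 6).
Iteration 7: reply_to is NULL; no match; recursion stops.

4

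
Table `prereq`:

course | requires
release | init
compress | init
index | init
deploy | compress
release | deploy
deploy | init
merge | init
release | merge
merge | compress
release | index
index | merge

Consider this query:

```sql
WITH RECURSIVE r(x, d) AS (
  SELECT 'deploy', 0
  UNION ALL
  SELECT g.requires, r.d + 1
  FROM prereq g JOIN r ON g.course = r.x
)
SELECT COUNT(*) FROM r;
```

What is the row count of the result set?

Base: (deploy, d=0).
Iteration 1: edges from {deploy} -> (compress, d=1), (init, d=1).
Iteration 2: edges from {compress,init} -> (init, d=2).
Iteration 3: no outgoing edges from {init}; recursion stops.
Total rows emitted: 4.

4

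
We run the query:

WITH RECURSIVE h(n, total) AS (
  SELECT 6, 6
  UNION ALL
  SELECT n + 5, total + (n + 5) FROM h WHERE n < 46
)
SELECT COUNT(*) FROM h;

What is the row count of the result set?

Base: n=6, total=6.
Iteration 1: 6 < 46 holds -> n = 6 + 5 = 11, total = 6 + 11 = 17.
Iteration 2: 11 < 46 holds -> n = 11 + 5 = 16, total = 17 + 16 = 33.
Iteration 3: 16 < 46 holds -> n = 16 + 5 = 21, total = 33 + 21 = 54.
Iteration 4: 21 < 46 holds -> n = 21 + 5 = 26, total = 54 + 26 = 80.
Iteration 5: 26 < 46 holds -> n = 26 + 5 = 31, total = 80 + 31 = 111.
Iteration 6: 31 < 46 holds -> n = 31 + 5 = 36, total = 111 + 36 = 147.
Iteration 7: 36 < 46 holds -> n = 36 + 5 = 41, total = 147 + 41 = 188.
Iteration 8: 41 < 46 holds -> n = 41 + 5 = 46, total = 188 + 46 = 234.
Iteration 9: 46 < 46 fails; recursion stops.
Total rows emitted: 9.

9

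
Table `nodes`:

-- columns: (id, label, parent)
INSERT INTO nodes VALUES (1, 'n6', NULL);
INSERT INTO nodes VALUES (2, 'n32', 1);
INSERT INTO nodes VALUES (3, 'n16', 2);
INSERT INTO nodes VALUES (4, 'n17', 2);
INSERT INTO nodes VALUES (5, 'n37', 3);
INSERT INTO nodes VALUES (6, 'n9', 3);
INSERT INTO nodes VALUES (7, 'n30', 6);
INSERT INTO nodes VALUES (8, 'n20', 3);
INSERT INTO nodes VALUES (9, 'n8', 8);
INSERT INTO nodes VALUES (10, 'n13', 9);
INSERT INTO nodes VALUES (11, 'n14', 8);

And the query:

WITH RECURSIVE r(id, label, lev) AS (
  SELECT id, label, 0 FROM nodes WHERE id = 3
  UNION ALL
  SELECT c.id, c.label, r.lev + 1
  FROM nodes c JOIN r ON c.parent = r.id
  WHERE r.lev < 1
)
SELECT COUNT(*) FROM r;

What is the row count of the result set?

Base: id=3 (n16) at lev 0.
Iteration 1: rows with parent in {3} -> n37 (id 5, lev 1), n9 (id 6, lev 1), n20 (id 8, lev 1).
Iteration 2: lev < 1 fails for all current rows; recursion stops.
Total rows emitted: 4.

4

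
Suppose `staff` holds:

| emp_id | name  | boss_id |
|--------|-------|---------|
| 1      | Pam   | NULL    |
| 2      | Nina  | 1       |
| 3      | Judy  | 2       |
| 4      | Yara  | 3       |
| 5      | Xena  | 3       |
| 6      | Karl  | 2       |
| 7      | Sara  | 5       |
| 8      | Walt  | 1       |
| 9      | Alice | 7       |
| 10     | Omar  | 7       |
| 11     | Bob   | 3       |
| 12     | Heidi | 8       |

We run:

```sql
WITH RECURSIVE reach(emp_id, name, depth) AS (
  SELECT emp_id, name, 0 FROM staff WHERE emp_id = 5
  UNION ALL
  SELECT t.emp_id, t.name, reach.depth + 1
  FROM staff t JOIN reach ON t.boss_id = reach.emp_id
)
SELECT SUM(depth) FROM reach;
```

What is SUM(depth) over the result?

Base: emp_id=5 (Xena) at depth 0.
Iteration 1: rows with boss_id in {5} -> Sara (id 7, depth 1).
Iteration 2: rows with boss_id in {7} -> Alice (id 9, depth 2), Omar (id 10, depth 2).
Iteration 3: no rows with boss_id in {9,10}; recursion stops.
SUM(depth) = 0 + 1 + 2 + 2 = 5.

5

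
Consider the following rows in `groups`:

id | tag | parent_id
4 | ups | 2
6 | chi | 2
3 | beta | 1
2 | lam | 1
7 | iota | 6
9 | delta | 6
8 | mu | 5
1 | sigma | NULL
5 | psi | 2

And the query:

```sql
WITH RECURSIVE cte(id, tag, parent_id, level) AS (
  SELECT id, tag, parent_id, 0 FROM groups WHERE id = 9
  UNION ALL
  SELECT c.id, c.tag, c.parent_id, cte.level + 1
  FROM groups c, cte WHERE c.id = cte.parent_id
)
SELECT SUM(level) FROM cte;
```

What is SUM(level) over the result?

Base: id=9 (delta), parent_id=6, level 0.
Iteration 1: join on id=6 -> chi (id 6, parent_id=2, level 1).
Iteration 2: join on id=2 -> lam (id 2, parent_id=1, level 2).
Iteration 3: join on id=1 -> sigma (id 1, parent_id=NULL, level 3).
Iteration 4: parent_id is NULL; no match; recursion stops.
SUM(level) = 0 + 1 + 2 + 3 = 6.

6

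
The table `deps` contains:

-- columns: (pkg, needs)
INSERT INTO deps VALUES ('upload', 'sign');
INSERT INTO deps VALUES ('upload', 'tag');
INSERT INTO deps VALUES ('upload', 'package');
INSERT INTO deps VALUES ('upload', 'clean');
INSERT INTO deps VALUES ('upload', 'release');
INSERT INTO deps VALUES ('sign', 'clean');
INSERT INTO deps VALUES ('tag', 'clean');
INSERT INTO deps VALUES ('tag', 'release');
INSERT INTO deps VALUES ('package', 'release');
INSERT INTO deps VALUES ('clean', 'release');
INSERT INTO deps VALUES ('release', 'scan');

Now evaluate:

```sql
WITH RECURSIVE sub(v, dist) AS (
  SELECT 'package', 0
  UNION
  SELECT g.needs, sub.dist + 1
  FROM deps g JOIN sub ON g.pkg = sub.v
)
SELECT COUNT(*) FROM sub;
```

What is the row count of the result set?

3

Base: (package, dist=0).
Iteration 1: edges from {package} -> (release, dist=1).
Iteration 2: edges from {release} -> (scan, dist=2).
Iteration 3: no outgoing edges from {scan}; recursion stops.
Total rows emitted: 3.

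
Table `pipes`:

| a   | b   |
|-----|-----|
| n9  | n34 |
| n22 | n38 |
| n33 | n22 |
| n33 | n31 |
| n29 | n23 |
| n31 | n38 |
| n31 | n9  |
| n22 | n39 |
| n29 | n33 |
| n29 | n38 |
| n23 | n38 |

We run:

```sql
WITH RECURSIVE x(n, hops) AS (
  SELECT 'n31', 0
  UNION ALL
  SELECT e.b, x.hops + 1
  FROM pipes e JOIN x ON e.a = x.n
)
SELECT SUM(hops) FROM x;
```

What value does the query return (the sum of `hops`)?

4

Base: (n31, hops=0).
Iteration 1: edges from {n31} -> (n38, hops=1), (n9, hops=1).
Iteration 2: edges from {n38,n9} -> (n34, hops=2).
Iteration 3: no outgoing edges from {n34}; recursion stops.
SUM(hops) = 0 + 1 + 1 + 2 = 4.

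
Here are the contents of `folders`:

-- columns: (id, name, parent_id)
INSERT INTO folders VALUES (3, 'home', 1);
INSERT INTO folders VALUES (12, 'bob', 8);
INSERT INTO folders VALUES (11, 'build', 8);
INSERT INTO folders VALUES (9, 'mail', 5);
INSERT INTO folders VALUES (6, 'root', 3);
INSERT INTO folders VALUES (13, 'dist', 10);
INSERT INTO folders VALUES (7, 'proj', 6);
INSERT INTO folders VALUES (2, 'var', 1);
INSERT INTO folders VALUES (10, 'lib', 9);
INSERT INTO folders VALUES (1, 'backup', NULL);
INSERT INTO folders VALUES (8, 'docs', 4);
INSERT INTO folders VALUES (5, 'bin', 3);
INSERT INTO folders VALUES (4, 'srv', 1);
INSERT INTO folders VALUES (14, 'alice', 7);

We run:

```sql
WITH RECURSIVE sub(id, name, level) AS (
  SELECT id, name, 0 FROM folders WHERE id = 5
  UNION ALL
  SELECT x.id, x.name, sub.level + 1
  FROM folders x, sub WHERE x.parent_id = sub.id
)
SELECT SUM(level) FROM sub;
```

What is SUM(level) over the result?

Base: id=5 (bin) at level 0.
Iteration 1: rows with parent_id in {5} -> mail (id 9, level 1).
Iteration 2: rows with parent_id in {9} -> lib (id 10, level 2).
Iteration 3: rows with parent_id in {10} -> dist (id 13, level 3).
Iteration 4: no rows with parent_id in {13}; recursion stops.
SUM(level) = 0 + 1 + 2 + 3 = 6.

6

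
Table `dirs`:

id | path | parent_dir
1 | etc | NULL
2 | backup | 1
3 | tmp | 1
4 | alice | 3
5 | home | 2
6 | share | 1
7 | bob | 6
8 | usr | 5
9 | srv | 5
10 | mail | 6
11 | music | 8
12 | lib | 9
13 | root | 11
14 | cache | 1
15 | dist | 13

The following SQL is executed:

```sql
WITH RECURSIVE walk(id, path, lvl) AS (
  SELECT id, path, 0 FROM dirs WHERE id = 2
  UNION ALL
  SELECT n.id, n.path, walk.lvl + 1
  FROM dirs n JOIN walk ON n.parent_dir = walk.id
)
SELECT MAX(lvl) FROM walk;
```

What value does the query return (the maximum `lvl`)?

Base: id=2 (backup) at lvl 0.
Iteration 1: rows with parent_dir in {2} -> home (id 5, lvl 1).
Iteration 2: rows with parent_dir in {5} -> usr (id 8, lvl 2), srv (id 9, lvl 2).
Iteration 3: rows with parent_dir in {8,9} -> music (id 11, lvl 3), lib (id 12, lvl 3).
Iteration 4: rows with parent_dir in {11,12} -> root (id 13, lvl 4).
Iteration 5: rows with parent_dir in {13} -> dist (id 15, lvl 5).
Iteration 6: no rows with parent_dir in {15}; recursion stops.
lvl values: 0, 1, 2, 2, 3, 3, 4, 5; the maximum is 5.

5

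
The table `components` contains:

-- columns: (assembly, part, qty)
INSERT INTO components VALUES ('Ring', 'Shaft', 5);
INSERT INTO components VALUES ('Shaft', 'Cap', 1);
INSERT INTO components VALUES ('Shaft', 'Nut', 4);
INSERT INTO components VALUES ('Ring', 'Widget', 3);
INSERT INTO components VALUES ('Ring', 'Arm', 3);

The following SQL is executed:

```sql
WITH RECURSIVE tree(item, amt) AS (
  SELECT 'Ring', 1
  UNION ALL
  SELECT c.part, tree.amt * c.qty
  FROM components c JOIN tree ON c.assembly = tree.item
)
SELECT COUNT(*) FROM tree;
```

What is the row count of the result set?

Base: (Ring, amt=1).
Iteration 1: components of {Ring} -> Arm = 1*3 = 3, Shaft = 1*5 = 5, Widget = 1*3 = 3.
Iteration 2: components of {Arm,Shaft,Widget} -> Cap = 5*1 = 5, Nut = 5*4 = 20.
Iteration 3: no further components; recursion stops.
Total rows emitted: 6.

6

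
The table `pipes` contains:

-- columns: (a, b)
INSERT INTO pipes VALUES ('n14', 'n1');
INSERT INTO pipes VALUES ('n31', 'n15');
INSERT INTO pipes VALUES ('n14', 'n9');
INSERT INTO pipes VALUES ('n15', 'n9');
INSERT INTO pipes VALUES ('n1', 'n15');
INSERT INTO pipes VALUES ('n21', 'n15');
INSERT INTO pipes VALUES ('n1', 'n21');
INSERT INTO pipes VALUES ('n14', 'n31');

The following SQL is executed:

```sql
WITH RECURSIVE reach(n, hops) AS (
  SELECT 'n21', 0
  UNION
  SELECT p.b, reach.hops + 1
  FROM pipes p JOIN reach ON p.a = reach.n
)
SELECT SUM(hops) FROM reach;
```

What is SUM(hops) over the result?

Base: (n21, hops=0).
Iteration 1: edges from {n21} -> (n15, hops=1).
Iteration 2: edges from {n15} -> (n9, hops=2).
Iteration 3: no outgoing edges from {n9}; recursion stops.
SUM(hops) = 0 + 1 + 2 = 3.

3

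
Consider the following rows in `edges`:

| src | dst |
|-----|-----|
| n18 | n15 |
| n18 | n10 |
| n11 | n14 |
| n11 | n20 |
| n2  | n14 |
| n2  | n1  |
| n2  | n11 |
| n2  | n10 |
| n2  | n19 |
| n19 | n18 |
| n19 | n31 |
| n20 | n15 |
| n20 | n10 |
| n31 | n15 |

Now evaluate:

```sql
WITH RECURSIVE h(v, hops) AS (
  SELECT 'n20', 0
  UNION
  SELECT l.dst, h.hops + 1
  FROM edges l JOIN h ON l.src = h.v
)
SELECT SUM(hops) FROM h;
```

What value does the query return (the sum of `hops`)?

2

Base: (n20, hops=0).
Iteration 1: edges from {n20} -> (n10, hops=1), (n15, hops=1).
Iteration 2: no outgoing edges from {n10,n15}; recursion stops.
SUM(hops) = 0 + 1 + 1 = 2.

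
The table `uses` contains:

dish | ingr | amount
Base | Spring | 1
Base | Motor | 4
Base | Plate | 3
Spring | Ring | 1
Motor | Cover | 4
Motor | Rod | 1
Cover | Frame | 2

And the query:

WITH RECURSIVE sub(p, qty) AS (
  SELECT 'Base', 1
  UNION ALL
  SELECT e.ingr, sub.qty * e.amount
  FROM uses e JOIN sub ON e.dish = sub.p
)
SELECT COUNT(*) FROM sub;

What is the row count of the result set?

Base: (Base, qty=1).
Iteration 1: components of {Base} -> Motor = 1*4 = 4, Plate = 1*3 = 3, Spring = 1*1 = 1.
Iteration 2: components of {Motor,Plate,Spring} -> Cover = 4*4 = 16, Ring = 1*1 = 1, Rod = 4*1 = 4.
Iteration 3: components of {Cover,Ring,Rod} -> Frame = 16*2 = 32.
Iteration 4: no further components; recursion stops.
Total rows emitted: 8.

8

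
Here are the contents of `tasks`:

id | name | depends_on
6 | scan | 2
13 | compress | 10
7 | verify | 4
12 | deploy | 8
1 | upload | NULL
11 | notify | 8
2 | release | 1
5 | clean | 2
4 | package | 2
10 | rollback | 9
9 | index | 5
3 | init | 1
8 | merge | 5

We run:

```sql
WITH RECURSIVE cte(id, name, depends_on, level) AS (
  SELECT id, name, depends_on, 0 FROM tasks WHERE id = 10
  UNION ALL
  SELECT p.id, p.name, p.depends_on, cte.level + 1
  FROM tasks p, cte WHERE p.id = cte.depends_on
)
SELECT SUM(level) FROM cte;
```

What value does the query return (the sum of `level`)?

Base: id=10 (rollback), depends_on=9, level 0.
Iteration 1: join on id=9 -> index (id 9, depends_on=5, level 1).
Iteration 2: join on id=5 -> clean (id 5, depends_on=2, level 2).
Iteration 3: join on id=2 -> release (id 2, depends_on=1, level 3).
Iteration 4: join on id=1 -> upload (id 1, depends_on=NULL, level 4).
Iteration 5: depends_on is NULL; no match; recursion stops.
SUM(level) = 0 + 1 + 2 + 3 + 4 = 10.

10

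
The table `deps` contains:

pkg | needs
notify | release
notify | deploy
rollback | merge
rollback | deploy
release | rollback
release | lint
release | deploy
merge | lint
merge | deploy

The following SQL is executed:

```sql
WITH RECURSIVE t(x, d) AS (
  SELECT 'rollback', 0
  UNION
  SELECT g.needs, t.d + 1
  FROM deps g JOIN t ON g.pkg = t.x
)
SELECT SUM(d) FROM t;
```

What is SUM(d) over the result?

6

Base: (rollback, d=0).
Iteration 1: edges from {rollback} -> (deploy, d=1), (merge, d=1).
Iteration 2: edges from {deploy,merge} -> (deploy, d=2), (lint, d=2).
Iteration 3: no outgoing edges from {deploy,lint}; recursion stops.
SUM(d) = 0 + 1 + 1 + 2 + 2 = 6.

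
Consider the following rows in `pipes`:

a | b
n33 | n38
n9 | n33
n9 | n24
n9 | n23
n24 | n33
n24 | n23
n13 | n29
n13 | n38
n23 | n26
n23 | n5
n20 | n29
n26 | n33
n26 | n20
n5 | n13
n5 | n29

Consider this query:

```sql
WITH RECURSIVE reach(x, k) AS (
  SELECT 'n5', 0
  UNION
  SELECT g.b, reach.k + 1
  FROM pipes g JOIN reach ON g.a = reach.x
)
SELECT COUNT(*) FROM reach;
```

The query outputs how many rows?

5

Base: (n5, k=0).
Iteration 1: edges from {n5} -> (n13, k=1), (n29, k=1).
Iteration 2: edges from {n13,n29} -> (n29, k=2), (n38, k=2).
Iteration 3: no outgoing edges from {n29,n38}; recursion stops.
Total rows emitted: 5.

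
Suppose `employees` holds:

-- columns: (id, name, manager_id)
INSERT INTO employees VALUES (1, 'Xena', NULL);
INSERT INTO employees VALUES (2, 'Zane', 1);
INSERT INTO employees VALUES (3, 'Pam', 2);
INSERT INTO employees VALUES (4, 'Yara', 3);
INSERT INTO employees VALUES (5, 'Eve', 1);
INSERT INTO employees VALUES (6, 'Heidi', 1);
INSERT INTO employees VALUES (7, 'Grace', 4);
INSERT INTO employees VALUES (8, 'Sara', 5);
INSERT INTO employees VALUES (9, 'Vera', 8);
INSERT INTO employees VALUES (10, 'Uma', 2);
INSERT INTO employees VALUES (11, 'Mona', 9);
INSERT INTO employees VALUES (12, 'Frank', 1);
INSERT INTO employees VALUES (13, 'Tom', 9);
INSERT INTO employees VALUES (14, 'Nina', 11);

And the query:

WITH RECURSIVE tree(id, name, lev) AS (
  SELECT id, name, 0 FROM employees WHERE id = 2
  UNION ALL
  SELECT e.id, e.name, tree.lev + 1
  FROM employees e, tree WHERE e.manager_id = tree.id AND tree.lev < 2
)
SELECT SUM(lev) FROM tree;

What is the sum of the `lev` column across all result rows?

Base: id=2 (Zane) at lev 0.
Iteration 1: rows with manager_id in {2} -> Pam (id 3, lev 1), Uma (id 10, lev 1).
Iteration 2: rows with manager_id in {3,10} -> Yara (id 4, lev 2).
Iteration 3: lev < 2 fails for all current rows; recursion stops.
SUM(lev) = 0 + 1 + 1 + 2 = 4.

4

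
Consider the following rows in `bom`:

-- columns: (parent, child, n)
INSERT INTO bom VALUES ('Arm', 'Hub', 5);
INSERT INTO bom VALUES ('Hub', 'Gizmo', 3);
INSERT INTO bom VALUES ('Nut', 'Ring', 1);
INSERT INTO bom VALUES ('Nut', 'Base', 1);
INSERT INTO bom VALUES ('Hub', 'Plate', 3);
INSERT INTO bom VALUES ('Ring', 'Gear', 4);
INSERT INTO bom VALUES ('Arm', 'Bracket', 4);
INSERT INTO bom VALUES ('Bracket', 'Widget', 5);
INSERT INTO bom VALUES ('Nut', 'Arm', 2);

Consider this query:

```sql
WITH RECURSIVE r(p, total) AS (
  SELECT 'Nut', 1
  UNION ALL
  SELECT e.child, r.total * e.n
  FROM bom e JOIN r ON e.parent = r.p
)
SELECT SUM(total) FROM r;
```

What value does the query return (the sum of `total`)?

127

Base: (Nut, total=1).
Iteration 1: components of {Nut} -> Arm = 1*2 = 2, Base = 1*1 = 1, Ring = 1*1 = 1.
Iteration 2: components of {Arm,Base,Ring} -> Bracket = 2*4 = 8, Gear = 1*4 = 4, Hub = 2*5 = 10.
Iteration 3: components of {Bracket,Gear,Hub} -> Gizmo = 10*3 = 30, Plate = 10*3 = 30, Widget = 8*5 = 40.
Iteration 4: no further components; recursion stops.
SUM(total) = 1 + 1 + 2 + 1 + 8 + 10 + 4 + 40 + 30 + 30 = 127.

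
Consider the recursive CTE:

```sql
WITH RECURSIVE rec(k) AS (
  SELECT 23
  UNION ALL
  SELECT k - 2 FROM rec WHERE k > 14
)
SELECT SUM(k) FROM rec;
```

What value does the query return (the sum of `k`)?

Base: k=23.
Iteration 1: 23 > 14 holds -> k = 23 - 2 = 21.
Iteration 2: 21 > 14 holds -> k = 21 - 2 = 19.
Iteration 3: 19 > 14 holds -> k = 19 - 2 = 17.
Iteration 4: 17 > 14 holds -> k = 17 - 2 = 15.
Iteration 5: 15 > 14 holds -> k = 15 - 2 = 13.
Iteration 6: 13 > 14 fails; recursion stops.
SUM(k) = 23 + 21 + 19 + 17 + 15 + 13 = 108.

108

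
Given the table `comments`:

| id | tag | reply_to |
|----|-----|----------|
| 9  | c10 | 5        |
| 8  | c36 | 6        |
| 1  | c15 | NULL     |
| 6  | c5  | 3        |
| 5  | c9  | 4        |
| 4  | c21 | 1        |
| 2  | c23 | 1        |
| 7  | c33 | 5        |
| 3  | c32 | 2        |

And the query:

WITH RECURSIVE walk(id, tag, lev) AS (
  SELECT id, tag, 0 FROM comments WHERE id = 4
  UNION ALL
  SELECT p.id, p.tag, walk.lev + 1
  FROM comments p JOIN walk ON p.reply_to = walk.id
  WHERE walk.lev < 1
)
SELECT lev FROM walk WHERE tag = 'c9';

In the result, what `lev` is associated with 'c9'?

1

Base: id=4 (c21) at lev 0.
Iteration 1: rows with reply_to in {4} -> c9 (id 5, lev 1).
Iteration 2: lev < 1 fails for all current rows; recursion stops.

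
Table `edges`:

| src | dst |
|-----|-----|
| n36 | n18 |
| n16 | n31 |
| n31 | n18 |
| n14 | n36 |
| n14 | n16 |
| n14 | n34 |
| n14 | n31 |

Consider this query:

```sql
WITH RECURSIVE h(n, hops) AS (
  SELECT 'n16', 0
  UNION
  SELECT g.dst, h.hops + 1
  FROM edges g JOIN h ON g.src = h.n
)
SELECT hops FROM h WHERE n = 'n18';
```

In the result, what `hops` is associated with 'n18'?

2

Base: (n16, hops=0).
Iteration 1: edges from {n16} -> (n31, hops=1).
Iteration 2: edges from {n31} -> (n18, hops=2).
Iteration 3: no outgoing edges from {n18}; recursion stops.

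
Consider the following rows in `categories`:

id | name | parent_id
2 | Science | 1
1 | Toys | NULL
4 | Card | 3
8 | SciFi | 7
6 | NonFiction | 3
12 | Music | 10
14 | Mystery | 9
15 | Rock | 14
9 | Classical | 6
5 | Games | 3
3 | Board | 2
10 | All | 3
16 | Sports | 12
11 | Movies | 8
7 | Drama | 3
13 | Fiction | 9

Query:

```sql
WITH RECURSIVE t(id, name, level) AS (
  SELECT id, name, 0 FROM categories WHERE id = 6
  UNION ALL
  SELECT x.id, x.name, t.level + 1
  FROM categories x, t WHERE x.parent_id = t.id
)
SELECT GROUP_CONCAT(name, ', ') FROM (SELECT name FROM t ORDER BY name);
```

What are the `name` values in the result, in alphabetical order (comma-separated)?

Classical, Fiction, Mystery, NonFiction, Rock

Base: id=6 (NonFiction) at level 0.
Iteration 1: rows with parent_id in {6} -> Classical (id 9, level 1).
Iteration 2: rows with parent_id in {9} -> Fiction (id 13, level 2), Mystery (id 14, level 2).
Iteration 3: rows with parent_id in {13,14} -> Rock (id 15, level 3).
Iteration 4: no rows with parent_id in {15}; recursion stops.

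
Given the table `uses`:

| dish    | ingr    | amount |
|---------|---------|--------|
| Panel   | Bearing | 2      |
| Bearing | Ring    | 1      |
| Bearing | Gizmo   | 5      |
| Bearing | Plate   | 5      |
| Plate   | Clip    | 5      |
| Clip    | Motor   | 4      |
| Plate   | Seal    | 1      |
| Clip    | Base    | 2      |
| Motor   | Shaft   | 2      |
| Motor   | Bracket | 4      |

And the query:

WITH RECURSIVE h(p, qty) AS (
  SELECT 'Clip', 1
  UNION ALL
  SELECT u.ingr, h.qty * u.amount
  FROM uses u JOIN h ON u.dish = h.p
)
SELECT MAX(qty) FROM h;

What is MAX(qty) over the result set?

Base: (Clip, qty=1).
Iteration 1: components of {Clip} -> Base = 1*2 = 2, Motor = 1*4 = 4.
Iteration 2: components of {Base,Motor} -> Bracket = 4*4 = 16, Shaft = 4*2 = 8.
Iteration 3: no further components; recursion stops.
qty values: 1, 4, 2, 8, 16; the maximum is 16.

16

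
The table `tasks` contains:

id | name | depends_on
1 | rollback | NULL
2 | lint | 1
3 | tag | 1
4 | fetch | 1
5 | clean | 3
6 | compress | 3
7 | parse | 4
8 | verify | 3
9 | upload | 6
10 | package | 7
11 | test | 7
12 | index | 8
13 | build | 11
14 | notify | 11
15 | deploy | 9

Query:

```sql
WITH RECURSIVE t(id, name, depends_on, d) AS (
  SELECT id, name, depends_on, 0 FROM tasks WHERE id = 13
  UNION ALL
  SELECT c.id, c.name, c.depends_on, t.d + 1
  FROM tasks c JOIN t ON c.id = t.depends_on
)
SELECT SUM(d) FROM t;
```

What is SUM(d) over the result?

Base: id=13 (build), depends_on=11, d 0.
Iteration 1: join on id=11 -> test (id 11, depends_on=7, d 1).
Iteration 2: join on id=7 -> parse (id 7, depends_on=4, d 2).
Iteration 3: join on id=4 -> fetch (id 4, depends_on=1, d 3).
Iteration 4: join on id=1 -> rollback (id 1, depends_on=NULL, d 4).
Iteration 5: depends_on is NULL; no match; recursion stops.
SUM(d) = 0 + 1 + 2 + 3 + 4 = 10.

10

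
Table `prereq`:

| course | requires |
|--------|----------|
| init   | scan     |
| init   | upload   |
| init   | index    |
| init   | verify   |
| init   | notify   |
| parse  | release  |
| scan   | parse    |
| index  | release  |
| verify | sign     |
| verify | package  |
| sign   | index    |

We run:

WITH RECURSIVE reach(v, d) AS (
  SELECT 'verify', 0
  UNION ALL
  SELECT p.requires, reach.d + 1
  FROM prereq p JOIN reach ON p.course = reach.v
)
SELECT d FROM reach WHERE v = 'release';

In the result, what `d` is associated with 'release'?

Base: (verify, d=0).
Iteration 1: edges from {verify} -> (package, d=1), (sign, d=1).
Iteration 2: edges from {package,sign} -> (index, d=2).
Iteration 3: edges from {index} -> (release, d=3).
Iteration 4: no outgoing edges from {release}; recursion stops.

3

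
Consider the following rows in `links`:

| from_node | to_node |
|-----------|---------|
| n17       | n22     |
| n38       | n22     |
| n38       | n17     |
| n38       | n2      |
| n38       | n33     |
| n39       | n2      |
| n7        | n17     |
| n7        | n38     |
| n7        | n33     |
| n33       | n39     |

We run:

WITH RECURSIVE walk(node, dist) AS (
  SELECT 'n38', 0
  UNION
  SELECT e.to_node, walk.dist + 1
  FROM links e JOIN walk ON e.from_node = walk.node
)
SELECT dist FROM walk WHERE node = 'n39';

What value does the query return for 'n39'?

Base: (n38, dist=0).
Iteration 1: edges from {n38} -> (n17, dist=1), (n2, dist=1), (n22, dist=1), (n33, dist=1).
Iteration 2: edges from {n17,n2,n22,n33} -> (n22, dist=2), (n39, dist=2).
Iteration 3: edges from {n22,n39} -> (n2, dist=3).
Iteration 4: no outgoing edges from {n2}; recursion stops.

2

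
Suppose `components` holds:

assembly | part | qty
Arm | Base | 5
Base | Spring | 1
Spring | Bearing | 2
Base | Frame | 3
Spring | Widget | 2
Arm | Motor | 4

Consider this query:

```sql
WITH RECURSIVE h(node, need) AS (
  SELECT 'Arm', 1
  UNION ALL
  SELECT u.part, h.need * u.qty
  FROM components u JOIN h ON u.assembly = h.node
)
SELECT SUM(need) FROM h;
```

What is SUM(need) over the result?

50

Base: (Arm, need=1).
Iteration 1: components of {Arm} -> Base = 1*5 = 5, Motor = 1*4 = 4.
Iteration 2: components of {Base,Motor} -> Frame = 5*3 = 15, Spring = 5*1 = 5.
Iteration 3: components of {Frame,Spring} -> Bearing = 5*2 = 10, Widget = 5*2 = 10.
Iteration 4: no further components; recursion stops.
SUM(need) = 1 + 5 + 4 + 5 + 15 + 10 + 10 = 50.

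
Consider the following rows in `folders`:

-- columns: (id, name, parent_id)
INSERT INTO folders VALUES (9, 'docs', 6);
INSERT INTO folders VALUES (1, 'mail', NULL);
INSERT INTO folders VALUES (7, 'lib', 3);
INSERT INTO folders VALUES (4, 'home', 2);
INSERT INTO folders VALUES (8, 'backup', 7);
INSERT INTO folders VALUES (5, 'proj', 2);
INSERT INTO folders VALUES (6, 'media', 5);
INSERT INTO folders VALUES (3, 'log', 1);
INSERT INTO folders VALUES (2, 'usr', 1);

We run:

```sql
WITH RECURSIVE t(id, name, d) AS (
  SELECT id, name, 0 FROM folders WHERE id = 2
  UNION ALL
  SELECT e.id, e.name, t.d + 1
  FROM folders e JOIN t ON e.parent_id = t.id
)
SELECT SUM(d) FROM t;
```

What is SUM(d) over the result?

7

Base: id=2 (usr) at d 0.
Iteration 1: rows with parent_id in {2} -> home (id 4, d 1), proj (id 5, d 1).
Iteration 2: rows with parent_id in {4,5} -> media (id 6, d 2).
Iteration 3: rows with parent_id in {6} -> docs (id 9, d 3).
Iteration 4: no rows with parent_id in {9}; recursion stops.
SUM(d) = 0 + 1 + 1 + 2 + 3 = 7.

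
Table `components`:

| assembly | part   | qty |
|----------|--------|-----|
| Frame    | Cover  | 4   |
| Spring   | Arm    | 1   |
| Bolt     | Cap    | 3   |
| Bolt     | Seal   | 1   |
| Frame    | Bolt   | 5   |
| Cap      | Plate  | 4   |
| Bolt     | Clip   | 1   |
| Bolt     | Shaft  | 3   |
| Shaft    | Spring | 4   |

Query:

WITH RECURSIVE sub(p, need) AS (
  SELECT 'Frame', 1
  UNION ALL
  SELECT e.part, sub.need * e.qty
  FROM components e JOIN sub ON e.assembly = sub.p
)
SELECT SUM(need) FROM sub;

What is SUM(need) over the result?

Base: (Frame, need=1).
Iteration 1: components of {Frame} -> Bolt = 1*5 = 5, Cover = 1*4 = 4.
Iteration 2: components of {Bolt,Cover} -> Cap = 5*3 = 15, Clip = 5*1 = 5, Seal = 5*1 = 5, Shaft = 5*3 = 15.
Iteration 3: components of {Cap,Clip,Seal,Shaft} -> Plate = 15*4 = 60, Spring = 15*4 = 60.
Iteration 4: components of {Plate,Spring} -> Arm = 60*1 = 60.
Iteration 5: no further components; recursion stops.
SUM(need) = 1 + 5 + 4 + 15 + 5 + 5 + 15 + 60 + 60 + 60 = 230.

230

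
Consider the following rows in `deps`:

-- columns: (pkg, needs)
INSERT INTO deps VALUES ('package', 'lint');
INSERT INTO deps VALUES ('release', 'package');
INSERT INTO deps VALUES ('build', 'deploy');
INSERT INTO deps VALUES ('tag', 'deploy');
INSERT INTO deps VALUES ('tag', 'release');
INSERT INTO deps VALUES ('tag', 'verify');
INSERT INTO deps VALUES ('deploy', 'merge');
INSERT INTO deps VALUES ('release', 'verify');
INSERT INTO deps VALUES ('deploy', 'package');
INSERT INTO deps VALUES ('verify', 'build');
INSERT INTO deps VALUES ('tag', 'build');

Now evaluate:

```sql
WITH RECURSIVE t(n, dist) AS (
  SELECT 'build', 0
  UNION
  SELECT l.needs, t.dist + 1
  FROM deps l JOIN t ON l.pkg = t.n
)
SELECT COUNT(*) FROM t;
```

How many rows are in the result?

5

Base: (build, dist=0).
Iteration 1: edges from {build} -> (deploy, dist=1).
Iteration 2: edges from {deploy} -> (merge, dist=2), (package, dist=2).
Iteration 3: edges from {merge,package} -> (lint, dist=3).
Iteration 4: no outgoing edges from {lint}; recursion stops.
Total rows emitted: 5.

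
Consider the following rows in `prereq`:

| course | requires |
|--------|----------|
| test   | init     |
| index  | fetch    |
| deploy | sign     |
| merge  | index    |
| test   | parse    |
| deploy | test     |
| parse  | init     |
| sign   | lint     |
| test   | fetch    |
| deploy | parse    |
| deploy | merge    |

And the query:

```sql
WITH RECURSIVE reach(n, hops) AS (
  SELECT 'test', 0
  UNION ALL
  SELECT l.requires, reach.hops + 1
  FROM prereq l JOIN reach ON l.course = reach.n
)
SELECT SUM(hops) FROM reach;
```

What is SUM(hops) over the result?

Base: (test, hops=0).
Iteration 1: edges from {test} -> (fetch, hops=1), (init, hops=1), (parse, hops=1).
Iteration 2: edges from {fetch,init,parse} -> (init, hops=2).
Iteration 3: no outgoing edges from {init}; recursion stops.
SUM(hops) = 0 + 1 + 1 + 1 + 2 = 5.

5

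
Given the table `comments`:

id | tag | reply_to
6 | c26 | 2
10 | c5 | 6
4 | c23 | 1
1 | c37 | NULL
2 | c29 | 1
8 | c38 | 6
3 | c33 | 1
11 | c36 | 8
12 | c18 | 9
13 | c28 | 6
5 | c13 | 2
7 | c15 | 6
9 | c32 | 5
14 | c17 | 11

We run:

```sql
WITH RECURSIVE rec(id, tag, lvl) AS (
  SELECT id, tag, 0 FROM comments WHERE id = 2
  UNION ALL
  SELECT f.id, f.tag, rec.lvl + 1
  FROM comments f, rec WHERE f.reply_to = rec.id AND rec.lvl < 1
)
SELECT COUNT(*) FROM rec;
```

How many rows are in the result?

3

Base: id=2 (c29) at lvl 0.
Iteration 1: rows with reply_to in {2} -> c13 (id 5, lvl 1), c26 (id 6, lvl 1).
Iteration 2: lvl < 1 fails for all current rows; recursion stops.
Total rows emitted: 3.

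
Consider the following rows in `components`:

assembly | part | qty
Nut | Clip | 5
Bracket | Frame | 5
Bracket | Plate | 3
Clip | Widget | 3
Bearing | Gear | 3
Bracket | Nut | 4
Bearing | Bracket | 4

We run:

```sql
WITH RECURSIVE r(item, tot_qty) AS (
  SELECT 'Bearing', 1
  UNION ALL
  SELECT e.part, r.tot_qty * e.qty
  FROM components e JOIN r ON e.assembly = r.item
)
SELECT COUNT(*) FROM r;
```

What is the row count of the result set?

8

Base: (Bearing, tot_qty=1).
Iteration 1: components of {Bearing} -> Bracket = 1*4 = 4, Gear = 1*3 = 3.
Iteration 2: components of {Bracket,Gear} -> Frame = 4*5 = 20, Nut = 4*4 = 16, Plate = 4*3 = 12.
Iteration 3: components of {Frame,Nut,Plate} -> Clip = 16*5 = 80.
Iteration 4: components of {Clip} -> Widget = 80*3 = 240.
Iteration 5: no further components; recursion stops.
Total rows emitted: 8.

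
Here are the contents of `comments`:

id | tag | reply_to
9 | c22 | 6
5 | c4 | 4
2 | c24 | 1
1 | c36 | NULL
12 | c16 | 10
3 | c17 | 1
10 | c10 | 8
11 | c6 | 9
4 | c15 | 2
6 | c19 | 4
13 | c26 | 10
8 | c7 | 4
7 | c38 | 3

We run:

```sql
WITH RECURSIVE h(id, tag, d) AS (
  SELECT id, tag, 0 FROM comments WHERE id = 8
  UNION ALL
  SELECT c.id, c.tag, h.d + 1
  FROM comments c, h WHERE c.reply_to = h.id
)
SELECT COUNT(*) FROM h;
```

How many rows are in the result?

Base: id=8 (c7) at d 0.
Iteration 1: rows with reply_to in {8} -> c10 (id 10, d 1).
Iteration 2: rows with reply_to in {10} -> c16 (id 12, d 2), c26 (id 13, d 2).
Iteration 3: no rows with reply_to in {12,13}; recursion stops.
Total rows emitted: 4.

4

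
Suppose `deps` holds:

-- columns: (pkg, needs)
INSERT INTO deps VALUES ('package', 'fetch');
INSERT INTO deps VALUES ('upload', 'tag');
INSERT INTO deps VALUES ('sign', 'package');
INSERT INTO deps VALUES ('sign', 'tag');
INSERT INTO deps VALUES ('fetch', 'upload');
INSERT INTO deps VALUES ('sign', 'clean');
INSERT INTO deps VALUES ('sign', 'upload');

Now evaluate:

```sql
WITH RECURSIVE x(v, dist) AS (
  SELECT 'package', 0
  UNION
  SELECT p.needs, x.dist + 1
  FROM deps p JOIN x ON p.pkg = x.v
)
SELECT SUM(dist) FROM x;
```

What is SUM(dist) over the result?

Base: (package, dist=0).
Iteration 1: edges from {package} -> (fetch, dist=1).
Iteration 2: edges from {fetch} -> (upload, dist=2).
Iteration 3: edges from {upload} -> (tag, dist=3).
Iteration 4: no outgoing edges from {tag}; recursion stops.
SUM(dist) = 0 + 1 + 2 + 3 = 6.

6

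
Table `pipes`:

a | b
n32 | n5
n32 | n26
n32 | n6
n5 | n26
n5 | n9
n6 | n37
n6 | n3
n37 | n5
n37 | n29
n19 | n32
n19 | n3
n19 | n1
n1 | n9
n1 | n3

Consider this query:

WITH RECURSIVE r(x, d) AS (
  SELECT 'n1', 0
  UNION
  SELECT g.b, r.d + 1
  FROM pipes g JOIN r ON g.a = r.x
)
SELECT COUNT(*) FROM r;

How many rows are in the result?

3

Base: (n1, d=0).
Iteration 1: edges from {n1} -> (n3, d=1), (n9, d=1).
Iteration 2: no outgoing edges from {n3,n9}; recursion stops.
Total rows emitted: 3.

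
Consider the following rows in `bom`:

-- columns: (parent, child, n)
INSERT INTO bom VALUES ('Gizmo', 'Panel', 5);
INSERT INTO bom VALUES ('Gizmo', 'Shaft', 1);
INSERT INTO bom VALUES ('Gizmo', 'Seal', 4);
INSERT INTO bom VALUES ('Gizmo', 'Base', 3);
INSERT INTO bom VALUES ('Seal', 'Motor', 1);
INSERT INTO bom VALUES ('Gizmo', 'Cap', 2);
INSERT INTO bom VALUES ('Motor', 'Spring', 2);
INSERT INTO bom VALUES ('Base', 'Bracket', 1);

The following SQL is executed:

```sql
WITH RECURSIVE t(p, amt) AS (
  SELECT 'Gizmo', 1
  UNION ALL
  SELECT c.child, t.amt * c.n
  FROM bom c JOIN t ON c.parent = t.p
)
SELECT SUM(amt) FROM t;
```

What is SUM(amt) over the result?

31

Base: (Gizmo, amt=1).
Iteration 1: components of {Gizmo} -> Base = 1*3 = 3, Cap = 1*2 = 2, Panel = 1*5 = 5, Seal = 1*4 = 4, Shaft = 1*1 = 1.
Iteration 2: components of {Base,Cap,Panel,Seal,Shaft} -> Bracket = 3*1 = 3, Motor = 4*1 = 4.
Iteration 3: components of {Bracket,Motor} -> Spring = 4*2 = 8.
Iteration 4: no further components; recursion stops.
SUM(amt) = 1 + 5 + 1 + 4 + 3 + 2 + 4 + 3 + 8 = 31.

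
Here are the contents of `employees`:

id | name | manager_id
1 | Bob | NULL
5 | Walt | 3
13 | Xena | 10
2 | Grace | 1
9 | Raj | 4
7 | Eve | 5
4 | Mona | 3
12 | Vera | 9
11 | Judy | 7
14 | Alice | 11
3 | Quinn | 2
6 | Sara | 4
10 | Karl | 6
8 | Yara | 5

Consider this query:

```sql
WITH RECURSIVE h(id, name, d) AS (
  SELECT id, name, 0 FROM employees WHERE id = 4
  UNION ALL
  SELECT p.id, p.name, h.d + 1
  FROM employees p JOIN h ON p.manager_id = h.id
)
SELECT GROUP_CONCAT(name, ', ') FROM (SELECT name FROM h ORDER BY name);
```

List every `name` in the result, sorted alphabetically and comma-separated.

Base: id=4 (Mona) at d 0.
Iteration 1: rows with manager_id in {4} -> Sara (id 6, d 1), Raj (id 9, d 1).
Iteration 2: rows with manager_id in {6,9} -> Karl (id 10, d 2), Vera (id 12, d 2).
Iteration 3: rows with manager_id in {10,12} -> Xena (id 13, d 3).
Iteration 4: no rows with manager_id in {13}; recursion stops.

Karl, Mona, Raj, Sara, Vera, Xena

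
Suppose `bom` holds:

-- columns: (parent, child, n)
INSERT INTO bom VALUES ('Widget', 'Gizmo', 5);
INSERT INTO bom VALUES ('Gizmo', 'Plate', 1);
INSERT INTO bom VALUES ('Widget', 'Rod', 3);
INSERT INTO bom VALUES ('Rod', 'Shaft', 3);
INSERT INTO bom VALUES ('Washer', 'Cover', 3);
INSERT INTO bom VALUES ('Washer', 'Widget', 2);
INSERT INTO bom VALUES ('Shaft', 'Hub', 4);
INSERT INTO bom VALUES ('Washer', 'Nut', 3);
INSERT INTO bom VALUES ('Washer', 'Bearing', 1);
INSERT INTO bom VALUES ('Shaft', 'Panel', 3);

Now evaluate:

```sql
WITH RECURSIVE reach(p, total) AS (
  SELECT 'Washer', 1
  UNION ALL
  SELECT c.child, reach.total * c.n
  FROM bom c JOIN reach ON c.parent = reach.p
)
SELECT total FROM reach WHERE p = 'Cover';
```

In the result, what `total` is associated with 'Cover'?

Base: (Washer, total=1).
Iteration 1: components of {Washer} -> Bearing = 1*1 = 1, Cover = 1*3 = 3, Nut = 1*3 = 3, Widget = 1*2 = 2.
Iteration 2: components of {Bearing,Cover,Nut,Widget} -> Gizmo = 2*5 = 10, Rod = 2*3 = 6.
Iteration 3: components of {Gizmo,Rod} -> Plate = 10*1 = 10, Shaft = 6*3 = 18.
Iteration 4: components of {Plate,Shaft} -> Hub = 18*4 = 72, Panel = 18*3 = 54.
Iteration 5: no further components; recursion stops.

3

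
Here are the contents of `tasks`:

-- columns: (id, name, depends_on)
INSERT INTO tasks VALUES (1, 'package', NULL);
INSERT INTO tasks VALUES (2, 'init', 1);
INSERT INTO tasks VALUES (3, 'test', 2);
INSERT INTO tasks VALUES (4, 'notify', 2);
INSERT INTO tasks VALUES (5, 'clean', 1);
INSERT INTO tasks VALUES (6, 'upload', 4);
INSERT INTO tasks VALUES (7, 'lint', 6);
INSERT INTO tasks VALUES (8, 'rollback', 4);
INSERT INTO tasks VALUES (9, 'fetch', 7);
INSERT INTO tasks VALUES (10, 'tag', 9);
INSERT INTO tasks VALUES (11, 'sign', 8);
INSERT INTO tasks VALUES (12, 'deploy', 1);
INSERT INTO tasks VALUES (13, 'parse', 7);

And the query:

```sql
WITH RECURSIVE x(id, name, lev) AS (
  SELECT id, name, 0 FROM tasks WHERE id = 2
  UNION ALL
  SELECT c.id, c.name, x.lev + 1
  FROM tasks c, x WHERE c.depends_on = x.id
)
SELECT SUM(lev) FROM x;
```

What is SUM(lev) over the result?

Base: id=2 (init) at lev 0.
Iteration 1: rows with depends_on in {2} -> test (id 3, lev 1), notify (id 4, lev 1).
Iteration 2: rows with depends_on in {3,4} -> upload (id 6, lev 2), rollback (id 8, lev 2).
Iteration 3: rows with depends_on in {6,8} -> lint (id 7, lev 3), sign (id 11, lev 3).
Iteration 4: rows with depends_on in {7,11} -> fetch (id 9, lev 4), parse (id 13, lev 4).
Iteration 5: rows with depends_on in {9,13} -> tag (id 10, lev 5).
Iteration 6: no rows with depends_on in {10}; recursion stops.
SUM(lev) = 0 + 1 + 1 + 2 + 2 + 3 + 3 + 4 + 4 + 5 = 25.

25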